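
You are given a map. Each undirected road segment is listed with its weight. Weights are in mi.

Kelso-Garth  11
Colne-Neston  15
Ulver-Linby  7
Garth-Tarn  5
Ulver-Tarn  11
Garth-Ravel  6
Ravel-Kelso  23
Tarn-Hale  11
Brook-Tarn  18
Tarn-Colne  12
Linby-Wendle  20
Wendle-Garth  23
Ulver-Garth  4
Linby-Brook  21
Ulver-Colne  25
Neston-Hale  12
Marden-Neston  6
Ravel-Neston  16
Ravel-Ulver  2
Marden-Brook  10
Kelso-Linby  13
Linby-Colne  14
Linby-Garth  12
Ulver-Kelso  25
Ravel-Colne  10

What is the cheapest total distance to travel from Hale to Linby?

Shortest distances from Hale:
Hale: 0
Tarn: 11  (via Hale)
Neston: 12  (via Hale)
Garth: 16  (via Tarn)
Marden: 18  (via Neston)
Ulver: 20  (via Garth)
Ravel: 22  (via Garth)
Colne: 23  (via Tarn)
Linby: 27  (via Ulver)
Shortest route: Hale → Tarn → Garth → Ulver → Linby = 27 mi.

27 mi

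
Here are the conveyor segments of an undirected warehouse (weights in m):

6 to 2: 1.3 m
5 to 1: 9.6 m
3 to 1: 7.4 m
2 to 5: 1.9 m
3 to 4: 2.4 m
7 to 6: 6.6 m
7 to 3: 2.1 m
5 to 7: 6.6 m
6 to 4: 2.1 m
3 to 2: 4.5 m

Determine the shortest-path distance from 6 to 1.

11.9 m

Candidate routes:
6–2–5–1: 1.3+1.9+9.6 = 12.8
6–4–3–1: 2.1+2.4+7.4 = 11.9
Cheapest is 6–4–3–1 at 11.9 m.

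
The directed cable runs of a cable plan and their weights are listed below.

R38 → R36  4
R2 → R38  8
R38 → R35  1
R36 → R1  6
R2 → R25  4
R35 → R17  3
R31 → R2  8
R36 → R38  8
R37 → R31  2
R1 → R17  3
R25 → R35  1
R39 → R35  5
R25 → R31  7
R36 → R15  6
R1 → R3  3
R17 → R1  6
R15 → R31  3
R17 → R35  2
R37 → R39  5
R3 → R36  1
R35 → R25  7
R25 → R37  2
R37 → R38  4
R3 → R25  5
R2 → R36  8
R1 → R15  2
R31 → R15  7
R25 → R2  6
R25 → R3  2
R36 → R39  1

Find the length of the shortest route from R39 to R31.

16

Enumerating some paths:
R39 → R35 → R25 → R31: 5+7+7 = 19
R39 → R35 → R17 → R1 → R15 → R31: 5+3+6+2+3 = 19
R39 → R35 → R25 → R37 → R31: 5+7+2+2 = 16
R39 → R35 → R25 → R3 → R36 → R15 → R31: 5+7+2+1+6+3 = 24
The minimum is 16 via R39 → R35 → R25 → R37 → R31.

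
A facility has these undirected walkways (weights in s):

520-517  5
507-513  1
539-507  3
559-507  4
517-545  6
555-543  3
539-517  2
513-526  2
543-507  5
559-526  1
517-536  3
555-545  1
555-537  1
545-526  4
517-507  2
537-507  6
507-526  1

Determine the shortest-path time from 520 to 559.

9 s

Compare a few routes:
520–517–507–559: 5+2+4 = 11
520–517–507–526–559: 5+2+1+1 = 9
The minimum is 9 s via 520–517–507–526–559.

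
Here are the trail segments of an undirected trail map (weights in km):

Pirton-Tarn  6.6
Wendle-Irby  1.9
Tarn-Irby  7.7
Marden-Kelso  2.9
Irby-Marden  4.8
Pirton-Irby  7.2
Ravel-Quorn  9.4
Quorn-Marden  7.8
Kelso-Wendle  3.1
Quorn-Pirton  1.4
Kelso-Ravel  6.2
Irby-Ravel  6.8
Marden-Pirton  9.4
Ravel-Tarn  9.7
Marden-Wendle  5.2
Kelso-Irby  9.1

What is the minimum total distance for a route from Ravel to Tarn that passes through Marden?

21.6 km

Shortest Ravel→Marden: Ravel → Kelso → Marden = 9.1
Best Marden to Tarn: Marden → Irby → Tarn costing 12.5
Total via Marden: 9.1 + 12.5 = 21.6 km.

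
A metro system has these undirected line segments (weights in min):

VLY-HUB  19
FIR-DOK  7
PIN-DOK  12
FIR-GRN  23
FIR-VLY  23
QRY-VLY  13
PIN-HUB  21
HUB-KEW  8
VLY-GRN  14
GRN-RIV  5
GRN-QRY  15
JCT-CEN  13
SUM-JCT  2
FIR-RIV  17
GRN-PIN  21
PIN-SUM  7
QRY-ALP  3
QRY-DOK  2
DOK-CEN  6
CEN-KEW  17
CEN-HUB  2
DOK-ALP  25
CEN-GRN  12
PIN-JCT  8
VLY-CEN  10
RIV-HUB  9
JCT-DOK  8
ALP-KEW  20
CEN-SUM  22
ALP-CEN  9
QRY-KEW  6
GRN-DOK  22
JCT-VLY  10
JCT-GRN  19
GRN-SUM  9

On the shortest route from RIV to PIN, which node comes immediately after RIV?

GRN

Compare a few routes:
RIV → GRN → SUM → JCT → PIN: 5+9+2+8 = 24
RIV → GRN → SUM → PIN: 5+9+7 = 21
RIV → HUB → CEN → DOK → PIN: 9+2+6+12 = 29
RIV → GRN → PIN: 5+21 = 26
The minimum is 21 min via RIV → GRN → SUM → PIN.
So from RIV the first move is to GRN.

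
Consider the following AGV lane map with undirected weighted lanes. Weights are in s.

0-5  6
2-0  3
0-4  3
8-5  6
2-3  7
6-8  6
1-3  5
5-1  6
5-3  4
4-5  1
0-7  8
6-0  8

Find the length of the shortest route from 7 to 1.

Settle nodes by increasing distance from 7:
7: 0
0: 8  (via 7)
2: 11  (via 0)
4: 11  (via 0)
5: 12  (via 4)
3: 16  (via 5)
6: 16  (via 0)
1: 18  (via 5)
Shortest route: 7–0–4–5–1 = 18 s.

18 s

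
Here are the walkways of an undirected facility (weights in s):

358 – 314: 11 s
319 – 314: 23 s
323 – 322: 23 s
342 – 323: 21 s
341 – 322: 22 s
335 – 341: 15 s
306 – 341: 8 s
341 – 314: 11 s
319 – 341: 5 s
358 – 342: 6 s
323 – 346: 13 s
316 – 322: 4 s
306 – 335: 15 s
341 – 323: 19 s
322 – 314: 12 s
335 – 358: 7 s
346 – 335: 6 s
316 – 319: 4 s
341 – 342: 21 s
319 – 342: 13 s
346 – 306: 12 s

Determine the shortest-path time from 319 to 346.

Settle nodes by increasing distance from 319:
319: 0
316: 4  (via 319)
341: 5  (via 319)
322: 8  (via 316)
342: 13  (via 319)
306: 13  (via 341)
314: 16  (via 341)
358: 19  (via 342)
335: 20  (via 341)
323: 24  (via 341)
346: 25  (via 306)
Shortest route: 319 → 341 → 306 → 346 = 25 s.

25 s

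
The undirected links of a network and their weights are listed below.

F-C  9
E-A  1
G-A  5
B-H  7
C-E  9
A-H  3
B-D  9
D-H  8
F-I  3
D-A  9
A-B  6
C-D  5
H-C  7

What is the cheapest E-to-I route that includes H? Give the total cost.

Shortest E→H: E–A–H = 4
Shortest H→I: H–C–F–I = 19
Total via H: 4 + 19 = 23.

23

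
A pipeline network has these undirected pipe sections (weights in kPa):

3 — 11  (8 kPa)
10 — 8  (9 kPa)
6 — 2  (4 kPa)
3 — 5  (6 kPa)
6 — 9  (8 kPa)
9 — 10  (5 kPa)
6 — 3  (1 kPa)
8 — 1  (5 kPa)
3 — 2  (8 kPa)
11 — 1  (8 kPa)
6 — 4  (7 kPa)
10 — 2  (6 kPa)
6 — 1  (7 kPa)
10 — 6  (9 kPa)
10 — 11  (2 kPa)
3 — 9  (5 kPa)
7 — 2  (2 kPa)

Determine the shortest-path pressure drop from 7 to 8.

Settle nodes by increasing distance from 7:
7: 0
2: 2  (via 7)
6: 6  (via 2)
3: 7  (via 6)
10: 8  (via 2)
11: 10  (via 10)
9: 12  (via 3)
1: 13  (via 6)
4: 13  (via 6)
5: 13  (via 3)
8: 17  (via 10)
Shortest route: 7–2–10–8 = 17 kPa.

17 kPa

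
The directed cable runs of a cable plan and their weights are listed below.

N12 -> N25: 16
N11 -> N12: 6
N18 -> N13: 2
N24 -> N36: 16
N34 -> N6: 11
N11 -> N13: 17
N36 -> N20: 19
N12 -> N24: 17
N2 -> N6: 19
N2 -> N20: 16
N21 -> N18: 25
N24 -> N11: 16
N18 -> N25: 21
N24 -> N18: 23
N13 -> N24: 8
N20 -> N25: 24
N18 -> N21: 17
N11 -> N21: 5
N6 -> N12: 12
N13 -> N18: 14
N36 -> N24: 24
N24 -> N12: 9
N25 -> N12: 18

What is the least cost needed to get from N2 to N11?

64

Running Dijkstra from N2:
N2: 0
N20: 16  (via N2)
N6: 19  (via N2)
N12: 31  (via N6)
N25: 40  (via N20)
N24: 48  (via N12)
N11: 64  (via N24)
Shortest route: N2 → N6 → N12 → N24 → N11 = 64.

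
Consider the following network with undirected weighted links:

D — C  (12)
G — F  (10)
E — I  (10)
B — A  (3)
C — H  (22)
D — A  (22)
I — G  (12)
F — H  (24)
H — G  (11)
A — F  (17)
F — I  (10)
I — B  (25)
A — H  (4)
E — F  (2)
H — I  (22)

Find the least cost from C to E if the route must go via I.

54

Best C to I: C–H–I costing 44
Best I to E: I–E costing 10
Total via I: 44 + 10 = 54.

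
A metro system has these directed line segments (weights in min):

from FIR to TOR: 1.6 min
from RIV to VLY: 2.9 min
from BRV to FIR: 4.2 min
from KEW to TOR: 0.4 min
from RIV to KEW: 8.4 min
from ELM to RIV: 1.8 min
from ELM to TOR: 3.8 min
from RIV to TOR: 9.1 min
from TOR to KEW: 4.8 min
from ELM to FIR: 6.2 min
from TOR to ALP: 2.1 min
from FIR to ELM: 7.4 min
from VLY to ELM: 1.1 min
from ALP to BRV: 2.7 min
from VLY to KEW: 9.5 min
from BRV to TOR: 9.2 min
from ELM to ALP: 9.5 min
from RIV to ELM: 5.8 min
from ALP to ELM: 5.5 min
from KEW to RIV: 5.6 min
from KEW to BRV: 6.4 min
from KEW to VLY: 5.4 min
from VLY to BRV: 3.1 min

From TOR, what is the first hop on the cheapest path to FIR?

ALP

Enumerating some paths:
TOR → ALP → ELM → FIR: 2.1+5.5+6.2 = 13.8
TOR → ALP → BRV → FIR: 2.1+2.7+4.2 = 9
Cheapest is TOR → ALP → BRV → FIR at 9 min.
So from TOR the first move is to ALP.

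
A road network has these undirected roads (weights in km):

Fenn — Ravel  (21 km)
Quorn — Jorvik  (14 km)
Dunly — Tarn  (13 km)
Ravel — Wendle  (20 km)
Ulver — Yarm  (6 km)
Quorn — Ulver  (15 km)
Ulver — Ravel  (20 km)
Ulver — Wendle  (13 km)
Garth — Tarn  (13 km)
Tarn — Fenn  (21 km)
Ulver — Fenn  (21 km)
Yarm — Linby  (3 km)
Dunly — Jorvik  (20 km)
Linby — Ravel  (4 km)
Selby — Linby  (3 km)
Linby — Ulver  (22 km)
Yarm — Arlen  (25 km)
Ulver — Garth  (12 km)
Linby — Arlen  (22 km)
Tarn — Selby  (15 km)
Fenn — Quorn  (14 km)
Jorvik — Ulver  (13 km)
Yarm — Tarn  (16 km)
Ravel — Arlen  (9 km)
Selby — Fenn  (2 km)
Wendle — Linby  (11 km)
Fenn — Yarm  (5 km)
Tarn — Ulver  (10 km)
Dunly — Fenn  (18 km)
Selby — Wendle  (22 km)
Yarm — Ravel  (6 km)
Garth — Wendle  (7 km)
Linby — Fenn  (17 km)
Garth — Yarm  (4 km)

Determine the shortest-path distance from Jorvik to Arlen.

34 km

Candidate routes:
Jorvik–Ulver–Yarm–Ravel–Arlen: 13+6+6+9 = 34
Jorvik–Ulver–Yarm–Fenn–Selby–Linby–Ravel–Arlen: 13+6+5+2+3+4+9 = 42
Jorvik–Ulver–Yarm–Linby–Ravel–Arlen: 13+6+3+4+9 = 35
Jorvik–Ulver–Ravel–Arlen: 13+20+9 = 42
The minimum is 34 km via Jorvik–Ulver–Yarm–Ravel–Arlen.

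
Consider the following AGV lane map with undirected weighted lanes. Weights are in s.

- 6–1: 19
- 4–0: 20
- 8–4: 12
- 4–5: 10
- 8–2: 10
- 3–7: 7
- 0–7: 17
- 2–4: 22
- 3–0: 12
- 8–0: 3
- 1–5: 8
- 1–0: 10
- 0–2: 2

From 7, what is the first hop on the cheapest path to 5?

Compare a few routes:
7 → 0 → 1 → 5: 17+10+8 = 35
7 → 3 → 0 → 8 → 4 → 5: 7+12+3+12+10 = 44
7 → 3 → 0 → 1 → 5: 7+12+10+8 = 37
7 → 0 → 8 → 4 → 5: 17+3+12+10 = 42
Cheapest is 7 → 0 → 1 → 5 at 35 s.
So from 7 the first move is to 0.

0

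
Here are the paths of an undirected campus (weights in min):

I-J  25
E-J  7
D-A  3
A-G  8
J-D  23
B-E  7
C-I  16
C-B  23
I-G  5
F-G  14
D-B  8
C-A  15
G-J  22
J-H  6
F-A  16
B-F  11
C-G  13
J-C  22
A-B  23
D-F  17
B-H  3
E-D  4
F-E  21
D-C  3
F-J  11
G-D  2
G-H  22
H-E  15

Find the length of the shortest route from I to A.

10 min

Settle nodes by increasing distance from I:
I: 0
G: 5  (via I)
D: 7  (via G)
A: 10  (via D)
Shortest route: I → G → D → A = 10 min.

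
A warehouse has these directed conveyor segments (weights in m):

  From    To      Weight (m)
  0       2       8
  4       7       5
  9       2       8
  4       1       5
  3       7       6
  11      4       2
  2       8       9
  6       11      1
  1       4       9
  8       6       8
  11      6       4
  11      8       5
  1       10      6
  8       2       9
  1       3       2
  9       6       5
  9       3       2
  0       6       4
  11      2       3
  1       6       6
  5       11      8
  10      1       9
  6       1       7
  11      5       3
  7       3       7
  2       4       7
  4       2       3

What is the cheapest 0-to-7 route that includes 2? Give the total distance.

20 m

Best 0 to 2: 0–2 costing 8
Best 2 to 7: 2–4–7 costing 12
Total via 2: 8 + 12 = 20 m.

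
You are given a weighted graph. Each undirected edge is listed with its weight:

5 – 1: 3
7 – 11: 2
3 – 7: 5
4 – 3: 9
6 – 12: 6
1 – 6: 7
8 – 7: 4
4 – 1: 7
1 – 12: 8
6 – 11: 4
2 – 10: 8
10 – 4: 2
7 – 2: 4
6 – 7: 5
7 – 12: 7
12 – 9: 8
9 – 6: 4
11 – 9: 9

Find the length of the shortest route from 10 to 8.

16

Settle nodes by increasing distance from 10:
10: 0
4: 2  (via 10)
2: 8  (via 10)
1: 9  (via 4)
3: 11  (via 4)
5: 12  (via 1)
7: 12  (via 2)
11: 14  (via 7)
6: 16  (via 1)
8: 16  (via 7)
Shortest route: 10 → 2 → 7 → 8 = 16.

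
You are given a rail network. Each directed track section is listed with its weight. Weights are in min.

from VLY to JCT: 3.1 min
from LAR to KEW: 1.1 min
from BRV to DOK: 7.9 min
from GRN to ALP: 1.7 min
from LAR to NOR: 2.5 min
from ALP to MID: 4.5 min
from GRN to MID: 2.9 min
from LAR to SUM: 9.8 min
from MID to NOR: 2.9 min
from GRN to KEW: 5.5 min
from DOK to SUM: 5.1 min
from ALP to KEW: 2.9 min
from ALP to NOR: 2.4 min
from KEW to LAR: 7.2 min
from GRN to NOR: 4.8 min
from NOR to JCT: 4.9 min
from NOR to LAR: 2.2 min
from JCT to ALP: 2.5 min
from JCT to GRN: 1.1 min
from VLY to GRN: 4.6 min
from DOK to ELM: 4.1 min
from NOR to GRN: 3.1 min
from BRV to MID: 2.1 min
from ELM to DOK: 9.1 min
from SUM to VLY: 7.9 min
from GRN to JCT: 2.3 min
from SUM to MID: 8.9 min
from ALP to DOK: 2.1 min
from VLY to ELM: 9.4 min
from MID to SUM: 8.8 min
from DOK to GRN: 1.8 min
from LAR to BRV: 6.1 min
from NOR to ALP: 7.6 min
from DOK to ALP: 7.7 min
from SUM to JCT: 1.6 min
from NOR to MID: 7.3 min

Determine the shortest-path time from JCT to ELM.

8.7 min

Candidate routes:
JCT–GRN–ALP–DOK–ELM: 1.1+1.7+2.1+4.1 = 9
JCT–GRN–NOR–ALP–DOK–ELM: 1.1+4.8+7.6+2.1+4.1 = 19.7
JCT–ALP–DOK–ELM: 2.5+2.1+4.1 = 8.7
Cheapest is JCT–ALP–DOK–ELM at 8.7 min.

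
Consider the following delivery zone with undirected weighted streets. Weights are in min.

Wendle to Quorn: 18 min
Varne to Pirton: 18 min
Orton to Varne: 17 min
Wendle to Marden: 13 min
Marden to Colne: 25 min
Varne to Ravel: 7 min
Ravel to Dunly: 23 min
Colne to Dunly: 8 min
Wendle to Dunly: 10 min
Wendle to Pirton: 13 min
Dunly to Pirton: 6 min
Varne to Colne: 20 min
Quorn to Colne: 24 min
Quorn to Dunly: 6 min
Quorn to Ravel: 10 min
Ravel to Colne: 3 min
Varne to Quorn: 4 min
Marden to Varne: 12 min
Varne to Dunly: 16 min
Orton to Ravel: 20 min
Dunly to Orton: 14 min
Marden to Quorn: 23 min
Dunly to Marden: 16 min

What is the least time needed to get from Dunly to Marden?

Running Dijkstra from Dunly:
Dunly: 0
Pirton: 6  (via Dunly)
Quorn: 6  (via Dunly)
Colne: 8  (via Dunly)
Wendle: 10  (via Dunly)
Varne: 10  (via Quorn)
Ravel: 11  (via Colne)
Orton: 14  (via Dunly)
Marden: 16  (via Dunly)
Shortest route: Dunly → Marden = 16 min.

16 min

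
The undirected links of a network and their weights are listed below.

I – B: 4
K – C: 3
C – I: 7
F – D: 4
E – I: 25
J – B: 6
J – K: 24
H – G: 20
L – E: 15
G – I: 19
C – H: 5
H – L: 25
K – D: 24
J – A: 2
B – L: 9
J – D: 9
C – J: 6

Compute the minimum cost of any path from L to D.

24

Compare a few routes:
L → H → C → J → D: 25+5+6+9 = 45
L → B → I → C → J → D: 9+4+7+6+9 = 35
L → B → J → D: 9+6+9 = 24
Cheapest is L → B → J → D at 24.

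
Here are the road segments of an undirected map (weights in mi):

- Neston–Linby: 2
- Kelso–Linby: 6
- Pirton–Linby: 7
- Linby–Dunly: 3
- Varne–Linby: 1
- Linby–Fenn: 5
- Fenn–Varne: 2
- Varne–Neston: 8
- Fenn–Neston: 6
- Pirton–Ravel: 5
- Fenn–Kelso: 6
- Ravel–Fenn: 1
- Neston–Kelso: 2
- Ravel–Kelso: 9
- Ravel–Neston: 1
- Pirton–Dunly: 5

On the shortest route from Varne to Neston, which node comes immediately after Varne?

Linby

Candidate routes:
Varne → Fenn → Ravel → Neston: 2+1+1 = 4
Varne → Linby → Neston: 1+2 = 3
The minimum is 3 mi via Varne → Linby → Neston.
So from Varne the first move is to Linby.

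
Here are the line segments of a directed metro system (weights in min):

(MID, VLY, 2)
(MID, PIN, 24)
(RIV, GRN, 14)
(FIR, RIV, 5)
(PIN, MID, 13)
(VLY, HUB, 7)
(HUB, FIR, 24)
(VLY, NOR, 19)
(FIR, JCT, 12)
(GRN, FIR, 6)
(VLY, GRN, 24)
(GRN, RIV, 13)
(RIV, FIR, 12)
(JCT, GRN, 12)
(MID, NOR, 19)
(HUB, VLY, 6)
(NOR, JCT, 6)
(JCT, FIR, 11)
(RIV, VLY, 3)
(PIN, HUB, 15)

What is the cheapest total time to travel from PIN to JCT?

38 min

Running Dijkstra from PIN:
PIN: 0
MID: 13  (via PIN)
VLY: 15  (via MID)
HUB: 15  (via PIN)
NOR: 32  (via MID)
JCT: 38  (via NOR)
Shortest route: PIN → MID → NOR → JCT = 38 min.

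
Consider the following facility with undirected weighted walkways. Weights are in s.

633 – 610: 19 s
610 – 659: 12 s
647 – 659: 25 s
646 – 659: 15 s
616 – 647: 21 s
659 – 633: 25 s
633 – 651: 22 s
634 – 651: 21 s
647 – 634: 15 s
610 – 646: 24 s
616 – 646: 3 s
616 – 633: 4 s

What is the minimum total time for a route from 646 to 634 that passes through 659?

Shortest 646→659: 646 → 659 = 15
Shortest 659→634: 659 → 647 → 634 = 40
Total via 659: 15 + 40 = 55 s.

55 s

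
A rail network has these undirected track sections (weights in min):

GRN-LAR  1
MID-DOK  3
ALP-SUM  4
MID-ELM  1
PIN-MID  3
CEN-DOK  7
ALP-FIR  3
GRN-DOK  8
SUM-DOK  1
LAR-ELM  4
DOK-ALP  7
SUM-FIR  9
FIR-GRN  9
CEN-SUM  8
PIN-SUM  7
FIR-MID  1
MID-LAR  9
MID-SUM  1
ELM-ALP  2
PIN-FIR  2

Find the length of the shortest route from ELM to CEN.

Shortest distances from ELM:
ELM: 0
MID: 1  (via ELM)
SUM: 2  (via MID)
FIR: 2  (via MID)
ALP: 2  (via ELM)
DOK: 3  (via SUM)
LAR: 4  (via ELM)
PIN: 4  (via MID)
GRN: 5  (via LAR)
CEN: 10  (via SUM)
Shortest route: ELM–MID–SUM–CEN = 10 min.

10 min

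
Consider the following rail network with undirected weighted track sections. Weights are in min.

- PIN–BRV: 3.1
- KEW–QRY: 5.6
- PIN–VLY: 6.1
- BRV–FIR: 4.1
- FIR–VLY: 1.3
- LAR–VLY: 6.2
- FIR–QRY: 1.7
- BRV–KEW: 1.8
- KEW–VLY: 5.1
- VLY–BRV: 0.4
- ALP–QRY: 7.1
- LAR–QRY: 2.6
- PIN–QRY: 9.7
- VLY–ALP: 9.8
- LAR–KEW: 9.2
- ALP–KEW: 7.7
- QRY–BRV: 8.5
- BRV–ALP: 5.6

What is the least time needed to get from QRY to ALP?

7.1 min

Shortest distances from QRY:
QRY: 0
FIR: 1.7  (via QRY)
LAR: 2.6  (via QRY)
VLY: 3  (via FIR)
BRV: 3.4  (via VLY)
KEW: 5.2  (via BRV)
PIN: 6.5  (via BRV)
ALP: 7.1  (via QRY)
Shortest route: QRY → ALP = 7.1 min.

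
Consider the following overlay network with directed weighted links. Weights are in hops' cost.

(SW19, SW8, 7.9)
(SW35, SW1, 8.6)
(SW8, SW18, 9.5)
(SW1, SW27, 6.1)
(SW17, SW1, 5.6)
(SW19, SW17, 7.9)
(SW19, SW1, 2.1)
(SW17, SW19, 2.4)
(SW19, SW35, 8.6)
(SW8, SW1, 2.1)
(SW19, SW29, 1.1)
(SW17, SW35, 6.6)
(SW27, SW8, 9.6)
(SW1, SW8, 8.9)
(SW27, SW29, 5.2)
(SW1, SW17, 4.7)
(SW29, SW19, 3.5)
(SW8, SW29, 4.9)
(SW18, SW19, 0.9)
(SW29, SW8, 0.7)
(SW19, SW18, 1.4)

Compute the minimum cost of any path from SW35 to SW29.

16.8 hops' cost

Enumerating some paths:
SW35 → SW1 → SW27 → SW29: 8.6+6.1+5.2 = 19.9
SW35 → SW1 → SW17 → SW19 → SW29: 8.6+4.7+2.4+1.1 = 16.8
The minimum is 16.8 hops' cost via SW35 → SW1 → SW17 → SW19 → SW29.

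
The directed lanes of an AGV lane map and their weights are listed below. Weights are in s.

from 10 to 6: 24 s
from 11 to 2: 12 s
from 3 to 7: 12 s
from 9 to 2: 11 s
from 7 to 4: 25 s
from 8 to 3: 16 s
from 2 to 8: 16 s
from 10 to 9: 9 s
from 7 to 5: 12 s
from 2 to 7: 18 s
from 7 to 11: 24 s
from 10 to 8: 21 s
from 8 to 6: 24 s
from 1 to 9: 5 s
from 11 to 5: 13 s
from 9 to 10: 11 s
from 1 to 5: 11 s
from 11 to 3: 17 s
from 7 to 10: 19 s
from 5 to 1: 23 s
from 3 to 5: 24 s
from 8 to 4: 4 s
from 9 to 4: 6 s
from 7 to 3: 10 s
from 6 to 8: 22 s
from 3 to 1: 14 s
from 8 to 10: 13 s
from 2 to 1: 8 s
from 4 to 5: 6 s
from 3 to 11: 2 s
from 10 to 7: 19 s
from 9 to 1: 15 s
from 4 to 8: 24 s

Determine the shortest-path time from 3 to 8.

Enumerating some paths:
3–1–9–4–8: 14+5+6+24 = 49
3–1–9–2–8: 14+5+11+16 = 46
3–11–2–8: 2+12+16 = 30
3–1–9–10–8: 14+5+11+21 = 51
Cheapest is 3–11–2–8 at 30 s.

30 s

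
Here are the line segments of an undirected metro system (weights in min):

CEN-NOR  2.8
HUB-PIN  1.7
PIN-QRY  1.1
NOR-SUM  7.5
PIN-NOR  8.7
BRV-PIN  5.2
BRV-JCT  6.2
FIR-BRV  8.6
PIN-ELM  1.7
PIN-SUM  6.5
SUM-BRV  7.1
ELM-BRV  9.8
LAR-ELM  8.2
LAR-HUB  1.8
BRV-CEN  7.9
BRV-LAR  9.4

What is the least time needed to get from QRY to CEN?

Compare a few routes:
QRY - PIN - BRV - CEN: 1.1+5.2+7.9 = 14.2
QRY - PIN - NOR - CEN: 1.1+8.7+2.8 = 12.6
QRY - PIN - SUM - NOR - CEN: 1.1+6.5+7.5+2.8 = 17.9
The minimum is 12.6 min via QRY - PIN - NOR - CEN.

12.6 min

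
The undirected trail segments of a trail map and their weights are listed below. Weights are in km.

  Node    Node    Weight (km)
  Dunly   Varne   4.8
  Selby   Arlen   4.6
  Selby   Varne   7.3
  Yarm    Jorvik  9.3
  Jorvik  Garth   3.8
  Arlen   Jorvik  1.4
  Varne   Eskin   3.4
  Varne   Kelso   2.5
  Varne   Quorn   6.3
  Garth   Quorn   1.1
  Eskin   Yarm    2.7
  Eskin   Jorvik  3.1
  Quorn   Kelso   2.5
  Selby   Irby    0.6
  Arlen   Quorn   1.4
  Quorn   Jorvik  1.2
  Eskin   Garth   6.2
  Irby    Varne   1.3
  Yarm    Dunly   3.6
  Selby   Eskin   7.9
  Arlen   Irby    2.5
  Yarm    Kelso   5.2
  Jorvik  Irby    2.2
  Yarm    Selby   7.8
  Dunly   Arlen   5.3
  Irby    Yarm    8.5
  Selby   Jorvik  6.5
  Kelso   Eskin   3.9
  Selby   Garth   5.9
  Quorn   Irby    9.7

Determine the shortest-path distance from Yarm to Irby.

Settle nodes by increasing distance from Yarm:
Yarm: 0
Eskin: 2.7  (via Yarm)
Dunly: 3.6  (via Yarm)
Kelso: 5.2  (via Yarm)
Jorvik: 5.8  (via Eskin)
Varne: 6.1  (via Eskin)
Quorn: 7  (via Jorvik)
Arlen: 7.2  (via Jorvik)
Irby: 7.4  (via Varne)
Shortest route: Yarm–Eskin–Varne–Irby = 7.4 km.

7.4 km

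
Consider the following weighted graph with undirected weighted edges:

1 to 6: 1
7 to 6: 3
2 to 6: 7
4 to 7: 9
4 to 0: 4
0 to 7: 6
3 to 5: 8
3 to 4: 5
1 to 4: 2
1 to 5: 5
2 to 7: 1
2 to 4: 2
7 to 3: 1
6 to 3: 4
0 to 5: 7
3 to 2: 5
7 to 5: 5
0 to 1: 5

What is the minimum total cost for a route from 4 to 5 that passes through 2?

Best 4 to 2: 4–2 costing 2
Best 2 to 5: 2–7–5 costing 6
Total via 2: 2 + 6 = 8.

8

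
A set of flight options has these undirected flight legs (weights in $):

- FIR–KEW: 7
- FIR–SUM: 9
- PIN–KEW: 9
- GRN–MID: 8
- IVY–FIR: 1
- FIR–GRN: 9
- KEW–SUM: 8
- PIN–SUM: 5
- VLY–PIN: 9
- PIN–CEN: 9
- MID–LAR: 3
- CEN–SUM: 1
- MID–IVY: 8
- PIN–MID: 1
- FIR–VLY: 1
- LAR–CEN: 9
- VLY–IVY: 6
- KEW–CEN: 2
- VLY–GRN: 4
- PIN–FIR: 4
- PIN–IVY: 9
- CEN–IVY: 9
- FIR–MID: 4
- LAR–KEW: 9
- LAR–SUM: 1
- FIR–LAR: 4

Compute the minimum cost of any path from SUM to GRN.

Shortest distances from SUM:
SUM: 0
CEN: 1  (via SUM)
LAR: 1  (via SUM)
KEW: 3  (via CEN)
MID: 4  (via LAR)
FIR: 5  (via LAR)
PIN: 5  (via SUM)
VLY: 6  (via FIR)
IVY: 6  (via FIR)
GRN: 10  (via VLY)
Shortest route: SUM–LAR–FIR–VLY–GRN = $10.

$10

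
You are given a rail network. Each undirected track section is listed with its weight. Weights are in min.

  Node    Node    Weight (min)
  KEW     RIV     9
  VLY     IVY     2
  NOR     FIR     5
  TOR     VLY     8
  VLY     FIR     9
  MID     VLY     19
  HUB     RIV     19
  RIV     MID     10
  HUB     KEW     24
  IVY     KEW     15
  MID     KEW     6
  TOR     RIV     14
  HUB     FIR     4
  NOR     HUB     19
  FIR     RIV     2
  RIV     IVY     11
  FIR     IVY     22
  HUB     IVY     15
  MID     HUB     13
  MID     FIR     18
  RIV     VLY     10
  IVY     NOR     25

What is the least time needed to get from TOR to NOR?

Running Dijkstra from TOR:
TOR: 0
VLY: 8  (via TOR)
IVY: 10  (via VLY)
RIV: 14  (via TOR)
FIR: 16  (via RIV)
HUB: 20  (via FIR)
NOR: 21  (via FIR)
Shortest route: TOR–RIV–FIR–NOR = 21 min.

21 min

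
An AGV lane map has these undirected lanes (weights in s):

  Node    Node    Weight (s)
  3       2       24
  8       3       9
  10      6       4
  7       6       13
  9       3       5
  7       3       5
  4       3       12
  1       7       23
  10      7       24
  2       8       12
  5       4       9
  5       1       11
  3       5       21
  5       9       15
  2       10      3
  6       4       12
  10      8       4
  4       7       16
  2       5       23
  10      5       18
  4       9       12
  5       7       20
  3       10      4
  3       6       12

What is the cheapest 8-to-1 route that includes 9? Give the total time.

Shortest 8→9: 8–10–3–9 = 13
Best 9 to 1: 9–5–1 costing 26
Total via 9: 13 + 26 = 39 s.

39 s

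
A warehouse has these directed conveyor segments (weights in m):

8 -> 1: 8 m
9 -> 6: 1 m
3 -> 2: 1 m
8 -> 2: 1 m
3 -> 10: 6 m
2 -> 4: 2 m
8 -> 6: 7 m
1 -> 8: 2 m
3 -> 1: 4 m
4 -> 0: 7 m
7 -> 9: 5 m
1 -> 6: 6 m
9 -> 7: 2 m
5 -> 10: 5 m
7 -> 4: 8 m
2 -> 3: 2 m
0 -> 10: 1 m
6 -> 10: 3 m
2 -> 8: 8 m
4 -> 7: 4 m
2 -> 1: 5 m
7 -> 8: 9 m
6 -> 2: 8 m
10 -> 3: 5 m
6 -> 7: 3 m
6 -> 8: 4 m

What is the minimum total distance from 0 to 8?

12 m

Running Dijkstra from 0:
0: 0
10: 1  (via 0)
3: 6  (via 10)
2: 7  (via 3)
4: 9  (via 2)
1: 10  (via 3)
8: 12  (via 1)
Shortest route: 0–10–3–1–8 = 12 m.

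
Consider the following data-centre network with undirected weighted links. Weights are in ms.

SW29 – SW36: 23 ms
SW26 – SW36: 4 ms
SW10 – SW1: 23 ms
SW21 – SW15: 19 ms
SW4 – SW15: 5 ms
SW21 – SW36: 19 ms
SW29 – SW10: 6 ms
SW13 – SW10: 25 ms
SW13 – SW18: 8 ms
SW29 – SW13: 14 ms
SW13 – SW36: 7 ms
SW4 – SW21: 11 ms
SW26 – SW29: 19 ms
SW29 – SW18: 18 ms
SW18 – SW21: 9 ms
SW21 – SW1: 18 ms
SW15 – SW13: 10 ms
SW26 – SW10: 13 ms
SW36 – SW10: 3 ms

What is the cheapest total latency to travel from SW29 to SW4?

29 ms

Enumerating some paths:
SW29 → SW13 → SW15 → SW4: 14+10+5 = 29
SW29 → SW10 → SW36 → SW13 → SW15 → SW4: 6+3+7+10+5 = 31
SW29 → SW18 → SW21 → SW4: 18+9+11 = 38
The minimum is 29 ms via SW29 → SW13 → SW15 → SW4.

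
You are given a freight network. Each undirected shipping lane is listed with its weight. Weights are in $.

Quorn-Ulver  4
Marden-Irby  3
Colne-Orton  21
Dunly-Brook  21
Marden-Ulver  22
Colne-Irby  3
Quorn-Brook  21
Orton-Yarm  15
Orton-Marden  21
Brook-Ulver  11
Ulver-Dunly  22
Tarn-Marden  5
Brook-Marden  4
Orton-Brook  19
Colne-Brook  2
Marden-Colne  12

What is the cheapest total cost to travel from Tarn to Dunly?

Candidate routes:
Tarn - Marden - Brook - Dunly: 5+4+21 = 30
Tarn - Marden - Irby - Colne - Brook - Dunly: 5+3+3+2+21 = 34
The minimum is $30 via Tarn - Marden - Brook - Dunly.

$30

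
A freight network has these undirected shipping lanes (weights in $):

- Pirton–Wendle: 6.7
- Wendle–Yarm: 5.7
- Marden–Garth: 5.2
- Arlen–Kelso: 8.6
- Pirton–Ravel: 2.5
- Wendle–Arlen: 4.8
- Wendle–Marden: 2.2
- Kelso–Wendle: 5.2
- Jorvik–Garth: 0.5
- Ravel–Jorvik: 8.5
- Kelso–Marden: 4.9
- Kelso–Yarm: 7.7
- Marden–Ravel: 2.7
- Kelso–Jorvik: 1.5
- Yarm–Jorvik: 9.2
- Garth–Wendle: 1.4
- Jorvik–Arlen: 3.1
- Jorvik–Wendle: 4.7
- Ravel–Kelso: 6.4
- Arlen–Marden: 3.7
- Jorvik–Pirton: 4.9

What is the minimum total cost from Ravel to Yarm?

Shortest distances from Ravel:
Ravel: 0
Pirton: 2.5  (via Ravel)
Marden: 2.7  (via Ravel)
Wendle: 4.9  (via Marden)
Garth: 6.3  (via Wendle)
Arlen: 6.4  (via Marden)
Kelso: 6.4  (via Ravel)
Jorvik: 6.8  (via Garth)
Yarm: 10.6  (via Wendle)
Shortest route: Ravel–Marden–Wendle–Yarm = $10.6.

$10.6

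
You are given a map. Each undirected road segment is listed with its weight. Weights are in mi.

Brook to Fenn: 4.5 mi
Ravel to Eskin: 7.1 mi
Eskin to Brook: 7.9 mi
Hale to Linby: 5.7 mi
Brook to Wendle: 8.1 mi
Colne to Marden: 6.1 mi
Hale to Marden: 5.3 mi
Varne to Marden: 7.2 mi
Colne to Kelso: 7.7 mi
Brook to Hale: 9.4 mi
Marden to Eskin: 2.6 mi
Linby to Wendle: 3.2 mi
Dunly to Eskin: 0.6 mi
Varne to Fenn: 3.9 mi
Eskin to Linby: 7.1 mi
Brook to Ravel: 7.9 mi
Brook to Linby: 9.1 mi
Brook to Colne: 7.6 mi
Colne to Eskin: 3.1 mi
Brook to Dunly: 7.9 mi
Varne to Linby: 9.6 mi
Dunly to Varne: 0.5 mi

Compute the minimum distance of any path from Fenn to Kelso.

15.8 mi

Shortest distances from Fenn:
Fenn: 0
Varne: 3.9  (via Fenn)
Dunly: 4.4  (via Varne)
Brook: 4.5  (via Fenn)
Eskin: 5  (via Dunly)
Marden: 7.6  (via Eskin)
Colne: 8.1  (via Eskin)
Ravel: 12.1  (via Eskin)
Linby: 12.1  (via Eskin)
Wendle: 12.6  (via Brook)
Hale: 12.9  (via Marden)
Kelso: 15.8  (via Colne)
Shortest route: Fenn → Varne → Dunly → Eskin → Colne → Kelso = 15.8 mi.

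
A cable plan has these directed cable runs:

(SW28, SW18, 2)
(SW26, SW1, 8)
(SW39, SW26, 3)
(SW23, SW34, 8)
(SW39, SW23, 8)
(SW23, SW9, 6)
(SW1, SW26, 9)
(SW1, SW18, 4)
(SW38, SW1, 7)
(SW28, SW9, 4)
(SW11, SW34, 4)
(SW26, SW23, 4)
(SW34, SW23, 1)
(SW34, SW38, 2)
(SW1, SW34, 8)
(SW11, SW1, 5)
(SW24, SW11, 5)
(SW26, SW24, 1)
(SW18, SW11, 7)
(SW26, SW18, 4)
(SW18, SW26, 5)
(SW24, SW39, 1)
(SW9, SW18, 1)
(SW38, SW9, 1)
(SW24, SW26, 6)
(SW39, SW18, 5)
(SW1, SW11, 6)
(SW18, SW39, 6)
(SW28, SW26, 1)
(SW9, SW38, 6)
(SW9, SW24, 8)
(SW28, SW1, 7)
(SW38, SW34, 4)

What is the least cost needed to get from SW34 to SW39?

Enumerating some paths:
SW34 - SW38 - SW9 - SW18 - SW39: 2+1+1+6 = 10
SW34 - SW38 - SW9 - SW18 - SW26 - SW24 - SW39: 2+1+1+5+1+1 = 11
Cheapest is SW34 - SW38 - SW9 - SW18 - SW39 at 10.

10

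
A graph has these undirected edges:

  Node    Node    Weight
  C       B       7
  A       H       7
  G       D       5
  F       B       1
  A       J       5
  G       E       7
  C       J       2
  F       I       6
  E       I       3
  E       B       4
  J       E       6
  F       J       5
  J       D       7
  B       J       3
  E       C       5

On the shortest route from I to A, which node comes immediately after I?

E

Compare a few routes:
I - F - B - J - A: 6+1+3+5 = 15
I - E - J - A: 3+6+5 = 14
The minimum is 14 via I - E - J - A.
So from I the first move is to E.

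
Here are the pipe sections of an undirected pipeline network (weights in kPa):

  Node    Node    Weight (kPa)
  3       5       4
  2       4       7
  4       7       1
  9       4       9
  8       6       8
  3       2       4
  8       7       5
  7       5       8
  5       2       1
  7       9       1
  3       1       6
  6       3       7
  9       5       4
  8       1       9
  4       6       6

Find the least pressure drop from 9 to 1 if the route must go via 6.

21 kPa

Shortest 9→6: 9 → 7 → 4 → 6 = 8
Best 6 to 1: 6 → 3 → 1 costing 13
Total via 6: 8 + 13 = 21 kPa.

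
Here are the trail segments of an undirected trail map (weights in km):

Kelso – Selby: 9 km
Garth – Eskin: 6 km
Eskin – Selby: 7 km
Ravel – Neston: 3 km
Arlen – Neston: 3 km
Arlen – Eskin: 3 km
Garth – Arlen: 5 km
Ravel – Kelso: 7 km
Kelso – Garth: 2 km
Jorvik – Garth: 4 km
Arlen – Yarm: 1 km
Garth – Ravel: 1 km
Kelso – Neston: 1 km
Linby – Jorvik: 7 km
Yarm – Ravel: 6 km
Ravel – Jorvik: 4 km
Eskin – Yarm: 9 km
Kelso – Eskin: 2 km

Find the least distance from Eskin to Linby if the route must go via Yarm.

21 km

Best Eskin to Yarm: Eskin → Arlen → Yarm costing 4
Best Yarm to Linby: Yarm → Ravel → Jorvik → Linby costing 17
Total via Yarm: 4 + 17 = 21 km.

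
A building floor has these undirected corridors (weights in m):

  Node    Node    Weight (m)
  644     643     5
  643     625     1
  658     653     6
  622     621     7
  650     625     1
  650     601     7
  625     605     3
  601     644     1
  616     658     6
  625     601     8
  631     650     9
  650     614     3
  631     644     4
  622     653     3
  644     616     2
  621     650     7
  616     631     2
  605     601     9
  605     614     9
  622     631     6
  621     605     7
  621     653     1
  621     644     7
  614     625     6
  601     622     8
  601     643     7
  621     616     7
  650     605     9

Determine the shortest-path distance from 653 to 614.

Compare a few routes:
653 → 621 → 605 → 625 → 650 → 614: 1+7+3+1+3 = 15
653 → 621 → 650 → 614: 1+7+3 = 11
653 → 621 → 650 → 625 → 614: 1+7+1+6 = 15
Cheapest is 653 → 621 → 650 → 614 at 11 m.

11 m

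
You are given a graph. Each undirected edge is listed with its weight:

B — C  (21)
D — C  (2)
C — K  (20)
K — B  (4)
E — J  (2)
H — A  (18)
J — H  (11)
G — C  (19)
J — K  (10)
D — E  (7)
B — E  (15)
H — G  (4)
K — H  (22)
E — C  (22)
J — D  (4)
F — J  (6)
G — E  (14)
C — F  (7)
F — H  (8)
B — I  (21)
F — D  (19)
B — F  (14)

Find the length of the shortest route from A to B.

40

Settle nodes by increasing distance from A:
A: 0
H: 18  (via A)
G: 22  (via H)
F: 26  (via H)
J: 29  (via H)
E: 31  (via J)
C: 33  (via F)
D: 33  (via J)
K: 39  (via J)
B: 40  (via F)
Shortest route: A → H → F → B = 40.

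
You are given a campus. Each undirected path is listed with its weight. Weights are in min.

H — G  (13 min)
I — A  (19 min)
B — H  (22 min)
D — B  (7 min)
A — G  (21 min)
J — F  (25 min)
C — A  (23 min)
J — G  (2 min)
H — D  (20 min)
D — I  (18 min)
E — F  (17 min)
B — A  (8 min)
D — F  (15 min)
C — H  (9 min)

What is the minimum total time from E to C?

61 min

Settle nodes by increasing distance from E:
E: 0
F: 17  (via E)
D: 32  (via F)
B: 39  (via D)
J: 42  (via F)
G: 44  (via J)
A: 47  (via B)
I: 50  (via D)
H: 52  (via D)
C: 61  (via H)
Shortest route: E–F–D–H–C = 61 min.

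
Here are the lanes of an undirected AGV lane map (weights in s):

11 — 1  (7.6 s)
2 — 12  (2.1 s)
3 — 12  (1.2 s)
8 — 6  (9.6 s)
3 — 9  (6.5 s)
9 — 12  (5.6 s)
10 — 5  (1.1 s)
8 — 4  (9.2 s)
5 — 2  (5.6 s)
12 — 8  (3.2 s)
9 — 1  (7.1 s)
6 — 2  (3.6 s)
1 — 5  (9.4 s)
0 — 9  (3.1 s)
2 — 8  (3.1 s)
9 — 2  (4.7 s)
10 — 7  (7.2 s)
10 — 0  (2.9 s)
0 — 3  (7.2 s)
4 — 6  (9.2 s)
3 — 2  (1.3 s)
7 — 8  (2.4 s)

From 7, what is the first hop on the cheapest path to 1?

8

Candidate routes:
7 → 8 → 12 → 9 → 1: 2.4+3.2+5.6+7.1 = 18.3
7 → 8 → 2 → 9 → 1: 2.4+3.1+4.7+7.1 = 17.3
7 → 10 → 5 → 1: 7.2+1.1+9.4 = 17.7
Cheapest is 7 → 8 → 2 → 9 → 1 at 17.3 s.
So from 7 the first move is to 8.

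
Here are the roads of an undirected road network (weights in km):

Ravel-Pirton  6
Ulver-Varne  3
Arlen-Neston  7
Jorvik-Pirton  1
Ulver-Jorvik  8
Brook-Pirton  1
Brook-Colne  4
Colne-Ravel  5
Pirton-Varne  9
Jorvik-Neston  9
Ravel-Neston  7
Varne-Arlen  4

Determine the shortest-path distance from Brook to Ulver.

10 km

Enumerating some paths:
Brook - Pirton - Jorvik - Neston - Arlen - Varne - Ulver: 1+1+9+7+4+3 = 25
Brook - Pirton - Jorvik - Ulver: 1+1+8 = 10
Brook - Colne - Ravel - Pirton - Jorvik - Ulver: 4+5+6+1+8 = 24
Brook - Pirton - Varne - Ulver: 1+9+3 = 13
The minimum is 10 km via Brook - Pirton - Jorvik - Ulver.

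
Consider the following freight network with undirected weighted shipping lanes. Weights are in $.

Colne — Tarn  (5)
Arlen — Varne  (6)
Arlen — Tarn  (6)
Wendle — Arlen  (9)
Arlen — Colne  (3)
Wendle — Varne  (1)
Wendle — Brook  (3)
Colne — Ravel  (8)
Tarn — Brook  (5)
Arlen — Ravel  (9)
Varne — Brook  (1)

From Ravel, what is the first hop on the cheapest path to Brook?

Candidate routes:
Ravel → Arlen → Varne → Brook: 9+6+1 = 16
Ravel → Colne → Arlen → Varne → Brook: 8+3+6+1 = 18
Ravel → Colne → Tarn → Brook: 8+5+5 = 18
Ravel → Arlen → Varne → Wendle → Brook: 9+6+1+3 = 19
Cheapest is Ravel → Arlen → Varne → Brook at $16.
So from Ravel the first move is to Arlen.

Arlen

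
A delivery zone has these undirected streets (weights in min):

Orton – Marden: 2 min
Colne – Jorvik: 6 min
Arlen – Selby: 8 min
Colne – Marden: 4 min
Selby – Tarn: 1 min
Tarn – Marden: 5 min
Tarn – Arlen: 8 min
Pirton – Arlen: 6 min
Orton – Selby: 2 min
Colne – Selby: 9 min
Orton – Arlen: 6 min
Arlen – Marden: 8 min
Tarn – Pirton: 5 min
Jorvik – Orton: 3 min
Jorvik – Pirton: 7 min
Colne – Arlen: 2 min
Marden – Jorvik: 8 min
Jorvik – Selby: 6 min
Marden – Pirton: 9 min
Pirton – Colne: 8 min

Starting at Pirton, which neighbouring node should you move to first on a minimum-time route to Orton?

Tarn

Compare a few routes:
Pirton - Jorvik - Orton: 7+3 = 10
Pirton - Tarn - Selby - Orton: 5+1+2 = 8
Pirton - Arlen - Orton: 6+6 = 12
Pirton - Marden - Orton: 9+2 = 11
Cheapest is Pirton - Tarn - Selby - Orton at 8 min.
So from Pirton the first move is to Tarn.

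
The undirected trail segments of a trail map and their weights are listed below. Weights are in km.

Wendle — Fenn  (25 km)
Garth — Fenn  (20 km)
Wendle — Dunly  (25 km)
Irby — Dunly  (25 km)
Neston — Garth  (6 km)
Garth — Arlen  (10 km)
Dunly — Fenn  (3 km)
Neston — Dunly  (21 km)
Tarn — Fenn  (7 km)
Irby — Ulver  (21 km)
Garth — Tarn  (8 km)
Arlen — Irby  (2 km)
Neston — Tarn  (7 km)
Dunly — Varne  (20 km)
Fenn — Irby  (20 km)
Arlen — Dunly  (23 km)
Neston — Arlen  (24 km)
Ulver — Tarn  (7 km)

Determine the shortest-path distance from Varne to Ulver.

Compare a few routes:
Varne - Dunly - Neston - Tarn - Ulver: 20+21+7+7 = 55
Varne - Dunly - Fenn - Garth - Tarn - Ulver: 20+3+20+8+7 = 58
Varne - Dunly - Fenn - Tarn - Ulver: 20+3+7+7 = 37
The minimum is 37 km via Varne - Dunly - Fenn - Tarn - Ulver.

37 km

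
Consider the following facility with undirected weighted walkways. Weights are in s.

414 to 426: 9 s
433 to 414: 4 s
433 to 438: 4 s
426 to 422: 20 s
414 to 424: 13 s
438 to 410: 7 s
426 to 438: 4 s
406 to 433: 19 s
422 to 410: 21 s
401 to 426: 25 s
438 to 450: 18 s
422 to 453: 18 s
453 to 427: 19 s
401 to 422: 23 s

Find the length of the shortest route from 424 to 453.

60 s

Candidate routes:
424 → 414 → 433 → 438 → 426 → 422 → 453: 13+4+4+4+20+18 = 63
424 → 414 → 426 → 438 → 410 → 422 → 453: 13+9+4+7+21+18 = 72
424 → 414 → 426 → 422 → 453: 13+9+20+18 = 60
424 → 414 → 433 → 438 → 410 → 422 → 453: 13+4+4+7+21+18 = 67
The minimum is 60 s via 424 → 414 → 426 → 422 → 453.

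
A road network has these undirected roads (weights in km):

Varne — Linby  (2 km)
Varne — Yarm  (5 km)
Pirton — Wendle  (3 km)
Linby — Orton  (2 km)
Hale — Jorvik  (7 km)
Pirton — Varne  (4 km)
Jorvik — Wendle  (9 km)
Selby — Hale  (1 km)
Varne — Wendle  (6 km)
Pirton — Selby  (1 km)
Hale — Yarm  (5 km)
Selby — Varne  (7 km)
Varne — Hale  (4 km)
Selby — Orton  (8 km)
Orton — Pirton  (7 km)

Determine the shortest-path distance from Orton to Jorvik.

Candidate routes:
Orton → Linby → Varne → Hale → Jorvik: 2+2+4+7 = 15
Orton → Pirton → Selby → Hale → Jorvik: 7+1+1+7 = 16
Orton → Linby → Varne → Pirton → Selby → Hale → Jorvik: 2+2+4+1+1+7 = 17
Orton → Selby → Hale → Jorvik: 8+1+7 = 16
Cheapest is Orton → Linby → Varne → Hale → Jorvik at 15 km.

15 km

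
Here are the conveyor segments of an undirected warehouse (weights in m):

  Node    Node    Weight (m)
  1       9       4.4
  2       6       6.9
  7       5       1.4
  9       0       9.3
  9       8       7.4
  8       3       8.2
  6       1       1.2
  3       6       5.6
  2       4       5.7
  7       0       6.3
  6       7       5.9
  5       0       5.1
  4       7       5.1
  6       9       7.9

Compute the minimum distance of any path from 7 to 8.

18.9 m

Settle nodes by increasing distance from 7:
7: 0
5: 1.4  (via 7)
4: 5.1  (via 7)
6: 5.9  (via 7)
0: 6.3  (via 7)
1: 7.1  (via 6)
2: 10.8  (via 4)
3: 11.5  (via 6)
9: 11.5  (via 1)
8: 18.9  (via 9)
Shortest route: 7 → 6 → 1 → 9 → 8 = 18.9 m.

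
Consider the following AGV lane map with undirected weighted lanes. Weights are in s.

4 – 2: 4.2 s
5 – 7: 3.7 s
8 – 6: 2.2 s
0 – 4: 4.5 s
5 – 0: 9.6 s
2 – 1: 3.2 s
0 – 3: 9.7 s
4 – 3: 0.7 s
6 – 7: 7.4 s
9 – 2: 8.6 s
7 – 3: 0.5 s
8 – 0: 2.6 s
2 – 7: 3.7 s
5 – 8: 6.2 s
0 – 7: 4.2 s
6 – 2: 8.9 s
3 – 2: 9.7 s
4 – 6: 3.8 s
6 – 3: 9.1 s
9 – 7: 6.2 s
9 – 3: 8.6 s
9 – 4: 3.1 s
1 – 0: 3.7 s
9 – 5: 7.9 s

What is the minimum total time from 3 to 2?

4.2 s

Settle nodes by increasing distance from 3:
3: 0
7: 0.5  (via 3)
4: 0.7  (via 3)
9: 3.8  (via 4)
2: 4.2  (via 7)
Shortest route: 3–7–2 = 4.2 s.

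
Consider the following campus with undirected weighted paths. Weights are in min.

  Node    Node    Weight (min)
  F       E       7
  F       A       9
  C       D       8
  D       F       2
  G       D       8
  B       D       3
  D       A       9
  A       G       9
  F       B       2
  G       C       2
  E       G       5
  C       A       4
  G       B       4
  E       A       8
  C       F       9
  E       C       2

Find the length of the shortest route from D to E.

Compare a few routes:
D → B → G → C → E: 3+4+2+2 = 11
D → C → E: 8+2 = 10
D → F → E: 2+7 = 9
Cheapest is D → F → E at 9 min.

9 min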